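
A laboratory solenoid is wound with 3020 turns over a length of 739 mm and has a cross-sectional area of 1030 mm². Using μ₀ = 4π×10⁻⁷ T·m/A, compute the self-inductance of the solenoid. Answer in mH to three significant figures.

A = 1030 mm² = 1.030×10^-3 m².
For a long solenoid, L = μ₀N²A/ℓ.
L = (4π×10⁻⁷)(3020)²(1.030×10^-3)/(0.739 m) = 1.597×10^-2 H.

L ≈ 16.0 mH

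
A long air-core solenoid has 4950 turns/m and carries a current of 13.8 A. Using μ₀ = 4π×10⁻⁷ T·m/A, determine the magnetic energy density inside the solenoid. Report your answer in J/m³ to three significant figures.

u ≈ 2930 J/m³

B = μ₀nI = (4π×10⁻⁷)(4.950×10^3)(13.8) = 8.584×10^-2 T.
u = B²/(2μ₀) = (8.584×10^-2)²/(2×4π×10⁻⁷) = 2.932×10^3 J/m³.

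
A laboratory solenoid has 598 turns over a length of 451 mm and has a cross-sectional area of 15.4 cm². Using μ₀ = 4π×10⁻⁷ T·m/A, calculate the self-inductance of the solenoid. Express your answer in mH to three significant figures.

L ≈ 1.53 mH

A = 15.4 cm² = 1.540×10^-3 m².
For a long solenoid, L = μ₀N²A/ℓ.
L = (4π×10⁻⁷)(598)²(1.540×10^-3)/(0.451 m) = 1.534×10^-3 H.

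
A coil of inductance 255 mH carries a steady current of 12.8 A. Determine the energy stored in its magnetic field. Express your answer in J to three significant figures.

Stored magnetic energy: U = ½LI².
U = ½(0.255 H)(12.8 A)² = 20.89 J.

U ≈ 20.9 J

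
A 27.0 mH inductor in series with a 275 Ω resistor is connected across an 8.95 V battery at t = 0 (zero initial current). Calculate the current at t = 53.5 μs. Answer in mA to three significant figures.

τ = L/R = 2.700×10^-2/275 = 9.818×10^-5 s; final current I_∞ = ε/R = 8.95/275 = 3.2545×10^-2 A.
I(t) = I_∞(1 − e^(−t/τ)) with t/τ = 0.545.
I = (3.2545×10^-2)(1 − e^(−0.545)) = 1.367×10^-2 A.

I ≈ 13.7 mA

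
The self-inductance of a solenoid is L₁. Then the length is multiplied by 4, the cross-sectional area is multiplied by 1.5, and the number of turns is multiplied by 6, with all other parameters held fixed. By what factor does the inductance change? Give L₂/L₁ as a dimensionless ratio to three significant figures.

L₂/L₁ = 13.5

For a solenoid, L ∝ μᵣN²A/ℓ.
L₂/L₁ = (4)^-1 × (1.5) × (6)^2 = 13.5.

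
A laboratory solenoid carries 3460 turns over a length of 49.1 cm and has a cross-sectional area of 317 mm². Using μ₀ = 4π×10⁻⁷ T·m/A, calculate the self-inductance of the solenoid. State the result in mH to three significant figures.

A = 317 mm² = 3.170×10^-4 m².
For a long solenoid, L = μ₀N²A/ℓ.
L = (4π×10⁻⁷)(3460)²(3.170×10^-4)/(0.491 m) = 9.713×10^-3 H.

L ≈ 9.71 mH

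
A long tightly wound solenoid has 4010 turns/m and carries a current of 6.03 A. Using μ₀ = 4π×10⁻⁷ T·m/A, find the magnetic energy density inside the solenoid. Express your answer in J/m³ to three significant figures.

u ≈ 367 J/m³

B = μ₀nI = (4π×10⁻⁷)(4.010×10^3)(6.03) = 3.039×10^-2 T.
u = B²/(2μ₀) = (3.039×10^-2)²/(2×4π×10⁻⁷) = 367.4 J/m³.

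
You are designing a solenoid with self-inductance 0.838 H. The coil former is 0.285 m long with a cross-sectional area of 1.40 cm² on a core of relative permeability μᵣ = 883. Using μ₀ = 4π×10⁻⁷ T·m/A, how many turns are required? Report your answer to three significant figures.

N ≈ 1240 turns

A = 1.40 cm² = 1.400×10^-4 m².
From L = μ₀μᵣN²A/ℓ, N = √(Lℓ / (μ₀μᵣA)).
N = √[(0.838)(0.285) / ((4π×10⁻⁷)(883)×1.400×10^-4)] = √(1.537×10^6) ≈ 1239.9.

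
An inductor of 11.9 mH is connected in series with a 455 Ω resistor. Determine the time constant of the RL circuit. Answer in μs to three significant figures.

τ = L/R = (1.190×10^-2 H)/(455 Ω) = 2.615×10^-5 s.

τ ≈ 26.2 μs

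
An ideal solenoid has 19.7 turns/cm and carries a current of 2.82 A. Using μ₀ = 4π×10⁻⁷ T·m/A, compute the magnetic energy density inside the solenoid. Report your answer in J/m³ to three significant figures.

u ≈ 19.4 J/m³

B = μ₀nI = (4π×10⁻⁷)(1.970×10^3)(2.82) = 6.981×10^-3 T.
u = B²/(2μ₀) = (6.981×10^-3)²/(2×4π×10⁻⁷) = 19.39 J/m³.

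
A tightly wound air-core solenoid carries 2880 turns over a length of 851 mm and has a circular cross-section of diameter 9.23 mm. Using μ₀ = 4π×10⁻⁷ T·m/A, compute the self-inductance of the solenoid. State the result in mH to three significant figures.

L ≈ 0.820 mH

A = π(d/2)² = π(4.615×10^-3 m)² = 6.691×10^-5 m².
For a long solenoid, L = μ₀N²A/ℓ.
L = (4π×10⁻⁷)(2880)²(6.691×10^-5)/(0.851 m) = 8.195×10^-4 H.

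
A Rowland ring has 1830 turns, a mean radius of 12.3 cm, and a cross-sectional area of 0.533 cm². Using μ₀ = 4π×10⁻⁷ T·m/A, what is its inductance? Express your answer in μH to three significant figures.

L ≈ 290 μH

For a thin toroid, L = μ₀N²A/(2πR).
L = (4π×10⁻⁷)(1830)²(5.330×10^-5) / (2π×0.123 m) = 2.902×10^-4 H.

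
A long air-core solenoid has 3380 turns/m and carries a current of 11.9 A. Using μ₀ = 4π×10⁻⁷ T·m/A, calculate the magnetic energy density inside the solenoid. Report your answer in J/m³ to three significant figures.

u ≈ 1020 J/m³

B = μ₀nI = (4π×10⁻⁷)(3.380×10^3)(11.9) = 5.054×10^-2 T.
u = B²/(2μ₀) = (5.054×10^-2)²/(2×4π×10⁻⁷) = 1.016×10^3 J/m³.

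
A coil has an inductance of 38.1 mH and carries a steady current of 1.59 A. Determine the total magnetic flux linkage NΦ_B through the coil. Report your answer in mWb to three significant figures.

NΦ_B ≈ 60.6 mWb

From L = NΦ_B/I, the flux linkage is NΦ_B = LI.
NΦ_B = (3.810×10^-2 H)(1.59 A) = 6.058×10^-2 Wb.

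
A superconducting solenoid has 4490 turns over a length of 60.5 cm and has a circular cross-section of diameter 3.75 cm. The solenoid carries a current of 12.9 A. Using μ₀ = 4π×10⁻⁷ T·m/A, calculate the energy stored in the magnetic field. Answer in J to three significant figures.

A = π(d/2)² = π(1.875×10^-2 m)² = 1.104×10^-3 m².
L = μ₀N²A/ℓ = (4π×10⁻⁷)(4490)²(1.104×10^-3)/(0.605) = 4.6249×10^-2 H.
U = ½LI² = ½(4.6249×10^-2)(12.9)² = 3.848 J.

U ≈ 3.85 J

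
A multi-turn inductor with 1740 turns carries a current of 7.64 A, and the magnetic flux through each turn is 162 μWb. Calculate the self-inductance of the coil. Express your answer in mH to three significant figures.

L ≈ 36.9 mH

Self-inductance is defined by L = NΦ_B/I (flux linkage over current).
L = (1740)(1.620×10^-4 Wb)/(7.64 A) = 3.690×10^-2 H.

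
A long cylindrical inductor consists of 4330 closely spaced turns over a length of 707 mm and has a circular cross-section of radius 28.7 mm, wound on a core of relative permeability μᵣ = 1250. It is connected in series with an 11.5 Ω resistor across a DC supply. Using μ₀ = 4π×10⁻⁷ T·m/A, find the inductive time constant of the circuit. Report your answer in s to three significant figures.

A = πr² = π(2.870×10^-2 m)² = 2.588×10^-3 m².
L = μ₀μᵣN²A/ℓ = (4π×10⁻⁷)(1250)(4330)²(2.588×10^-3)/(0.707) = 107.8 H.
τ = L/R = (107.8)/(11.5) = 9.373 s.

τ ≈ 9.37 s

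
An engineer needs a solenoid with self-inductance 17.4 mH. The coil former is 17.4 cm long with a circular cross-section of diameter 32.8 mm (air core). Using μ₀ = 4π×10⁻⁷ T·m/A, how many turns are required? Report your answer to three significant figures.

A = π(d/2)² = π(1.640×10^-2 m)² = 8.450×10^-4 m².
From L = μ₀N²A/ℓ, N = √(Lℓ / (μ₀A)).
N = √[(1.740×10^-2)(0.174) / ((4π×10⁻⁷)×8.450×10^-4)] = √(2.851×10^6) ≈ 1688.6.

N ≈ 1690 turns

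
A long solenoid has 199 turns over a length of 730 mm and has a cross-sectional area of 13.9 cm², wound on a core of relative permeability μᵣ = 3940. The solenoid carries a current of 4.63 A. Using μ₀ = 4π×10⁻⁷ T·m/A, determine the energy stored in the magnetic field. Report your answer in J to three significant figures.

A = 13.9 cm² = 1.390×10^-3 m².
L = μ₀μᵣN²A/ℓ = (4π×10⁻⁷)(3940)(199)²(1.390×10^-3)/(0.73) = 0.3733 H.
U = ½LI² = ½(0.3733)(4.63)² = 4.002 J.

U ≈ 4.00 J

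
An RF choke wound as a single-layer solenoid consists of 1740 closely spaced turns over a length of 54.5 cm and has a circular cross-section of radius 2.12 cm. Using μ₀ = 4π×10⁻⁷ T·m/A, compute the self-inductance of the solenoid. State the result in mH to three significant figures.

A = πr² = π(2.120×10^-2 m)² = 1.412×10^-3 m².
For a long solenoid, L = μ₀N²A/ℓ.
L = (4π×10⁻⁷)(1740)²(1.412×10^-3)/(0.545 m) = 9.857×10^-3 H.

L ≈ 9.86 mH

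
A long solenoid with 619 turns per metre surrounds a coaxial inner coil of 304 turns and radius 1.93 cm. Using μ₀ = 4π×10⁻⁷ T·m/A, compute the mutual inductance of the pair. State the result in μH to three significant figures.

M ≈ 277 μH

The outer solenoid produces a uniform field B₁ = μ₀n₁I₁ across the inner coil,
so the flux linkage is N₂Φ = N₂B₁A₂ = μ₀n₁N₂A₂·I₁, giving M = μ₀n₁N₂A₂.
A₂ = πr² = π(1.930×10^-2 m)² = 1.170×10^-3 m².
M = (4π×10⁻⁷)(619)(304)(1.170×10^-3) = 2.767×10^-4 H.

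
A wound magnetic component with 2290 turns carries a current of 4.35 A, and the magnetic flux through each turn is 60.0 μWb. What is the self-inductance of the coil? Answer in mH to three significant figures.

L ≈ 31.6 mH

Self-inductance is defined by L = NΦ_B/I (flux linkage over current).
L = (2290)(6.000×10^-5 Wb)/(4.35 A) = 3.159×10^-2 H.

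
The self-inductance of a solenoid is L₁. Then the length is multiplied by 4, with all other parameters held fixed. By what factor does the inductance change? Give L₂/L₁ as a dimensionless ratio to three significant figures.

For a solenoid, L ∝ μᵣN²A/ℓ.
L₂/L₁ = (4)^-1 = 0.250.

L₂/L₁ = 0.250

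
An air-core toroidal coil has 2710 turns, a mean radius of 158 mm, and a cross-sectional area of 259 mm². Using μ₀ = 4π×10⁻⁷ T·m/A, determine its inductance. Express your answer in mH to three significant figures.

L ≈ 2.41 mH

For a thin toroid, L = μ₀N²A/(2πR).
L = (4π×10⁻⁷)(2710)²(2.590×10^-4) / (2π×0.158 m) = 2.408×10^-3 H.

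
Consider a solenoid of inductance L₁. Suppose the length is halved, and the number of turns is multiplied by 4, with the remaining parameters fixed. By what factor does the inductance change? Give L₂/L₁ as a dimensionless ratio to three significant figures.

For a solenoid, L ∝ μᵣN²A/ℓ.
L₂/L₁ = (0.5)^-1 × (4)^2 = 32.0.

L₂/L₁ = 32.0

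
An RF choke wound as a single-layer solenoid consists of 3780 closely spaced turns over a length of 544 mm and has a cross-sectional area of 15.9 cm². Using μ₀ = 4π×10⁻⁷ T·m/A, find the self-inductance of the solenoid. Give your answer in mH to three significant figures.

A = 15.9 cm² = 1.590×10^-3 m².
For a long solenoid, L = μ₀N²A/ℓ.
L = (4π×10⁻⁷)(3780)²(1.590×10^-3)/(0.544 m) = 5.248×10^-2 H.

L ≈ 52.5 mH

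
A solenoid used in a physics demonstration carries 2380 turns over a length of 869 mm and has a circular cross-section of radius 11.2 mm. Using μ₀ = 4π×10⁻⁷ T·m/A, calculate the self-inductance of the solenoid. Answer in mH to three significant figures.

A = πr² = π(1.120×10^-2 m)² = 3.941×10^-4 m².
For a long solenoid, L = μ₀N²A/ℓ.
L = (4π×10⁻⁷)(2380)²(3.941×10^-4)/(0.869 m) = 3.228×10^-3 H.

L ≈ 3.23 mH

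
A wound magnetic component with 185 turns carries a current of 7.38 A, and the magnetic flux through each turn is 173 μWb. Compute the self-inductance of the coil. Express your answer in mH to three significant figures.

L ≈ 4.34 mH

Self-inductance is defined by L = NΦ_B/I (flux linkage over current).
L = (185)(1.730×10^-4 Wb)/(7.38 A) = 4.337×10^-3 H.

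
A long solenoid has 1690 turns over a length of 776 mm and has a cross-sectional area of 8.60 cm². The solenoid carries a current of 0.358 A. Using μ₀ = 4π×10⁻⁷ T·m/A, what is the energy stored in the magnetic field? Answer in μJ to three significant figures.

A = 8.60 cm² = 8.600×10^-4 m².
L = μ₀N²A/ℓ = (4π×10⁻⁷)(1690)²(8.600×10^-4)/(0.776) = 3.978×10^-3 H.
U = ½LI² = ½(3.978×10^-3)(0.358)² = 2.549×10^-4 J.

U ≈ 255 μJ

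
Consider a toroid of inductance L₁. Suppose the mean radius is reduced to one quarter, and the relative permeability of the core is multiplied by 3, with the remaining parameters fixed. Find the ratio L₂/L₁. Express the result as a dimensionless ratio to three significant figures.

L₂/L₁ = 12.0

For a toroid, L ∝ μᵣN²A/R.
L₂/L₁ = (0.25)^-1 × (3) = 12.0.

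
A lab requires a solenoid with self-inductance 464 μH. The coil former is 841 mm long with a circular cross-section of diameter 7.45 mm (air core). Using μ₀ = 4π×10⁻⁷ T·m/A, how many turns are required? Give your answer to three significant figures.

N ≈ 2670 turns

A = π(d/2)² = π(3.725×10^-3 m)² = 4.359×10^-5 m².
From L = μ₀N²A/ℓ, N = √(Lℓ / (μ₀A)).
N = √[(4.640×10^-4)(0.841) / ((4π×10⁻⁷)×4.359×10^-5)] = √(7.124×10^6) ≈ 2669.0.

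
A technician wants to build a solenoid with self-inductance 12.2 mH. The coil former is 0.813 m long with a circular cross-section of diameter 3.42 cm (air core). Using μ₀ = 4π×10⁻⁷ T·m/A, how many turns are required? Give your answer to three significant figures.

A = π(d/2)² = π(1.710×10^-2 m)² = 9.186×10^-4 m².
From L = μ₀N²A/ℓ, N = √(Lℓ / (μ₀A)).
N = √[(1.220×10^-2)(0.813) / ((4π×10⁻⁷)×9.186×10^-4)] = √(8.592×10^6) ≈ 2931.2.

N ≈ 2930 turns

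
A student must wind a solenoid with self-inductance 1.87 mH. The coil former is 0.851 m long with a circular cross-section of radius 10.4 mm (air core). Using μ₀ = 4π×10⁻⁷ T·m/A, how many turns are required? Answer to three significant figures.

A = πr² = π(1.040×10^-2 m)² = 3.398×10^-4 m².
From L = μ₀N²A/ℓ, N = √(Lℓ / (μ₀A)).
N = √[(1.870×10^-3)(0.851) / ((4π×10⁻⁷)×3.398×10^-4)] = √(3.727×10^6) ≈ 1930.5.

N ≈ 1930 turns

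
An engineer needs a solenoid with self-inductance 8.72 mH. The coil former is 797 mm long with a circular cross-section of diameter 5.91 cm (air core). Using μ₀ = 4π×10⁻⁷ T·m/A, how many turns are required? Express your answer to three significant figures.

N ≈ 1420 turns

A = π(d/2)² = π(2.955×10^-2 m)² = 2.743×10^-3 m².
From L = μ₀N²A/ℓ, N = √(Lℓ / (μ₀A)).
N = √[(8.720×10^-3)(0.797) / ((4π×10⁻⁷)×2.743×10^-3)] = √(2.016×10^6) ≈ 1419.9.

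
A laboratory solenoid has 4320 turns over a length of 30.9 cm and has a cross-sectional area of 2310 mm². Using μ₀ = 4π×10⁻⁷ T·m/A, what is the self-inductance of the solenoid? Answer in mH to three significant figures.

L ≈ 175 mH

A = 2310 mm² = 2.310×10^-3 m².
For a long solenoid, L = μ₀N²A/ℓ.
L = (4π×10⁻⁷)(4320)²(2.310×10^-3)/(0.309 m) = 0.1753 H.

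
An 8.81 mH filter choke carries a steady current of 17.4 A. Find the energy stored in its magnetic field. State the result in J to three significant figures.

Stored magnetic energy: U = ½LI².
U = ½(8.810×10^-3 H)(17.4 A)² = 1.334 J.

U ≈ 1.33 J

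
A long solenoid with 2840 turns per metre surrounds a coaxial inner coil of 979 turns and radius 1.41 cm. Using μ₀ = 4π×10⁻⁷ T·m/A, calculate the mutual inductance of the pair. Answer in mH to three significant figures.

M ≈ 2.18 mH

The outer solenoid produces a uniform field B₁ = μ₀n₁I₁ across the inner coil,
so the flux linkage is N₂Φ = N₂B₁A₂ = μ₀n₁N₂A₂·I₁, giving M = μ₀n₁N₂A₂.
A₂ = πr² = π(1.410×10^-2 m)² = 6.246×10^-4 m².
M = (4π×10⁻⁷)(2840)(979)(6.246×10^-4) = 2.182×10^-3 H.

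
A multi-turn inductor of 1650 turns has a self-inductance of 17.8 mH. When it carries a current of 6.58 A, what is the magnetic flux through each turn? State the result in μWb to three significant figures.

From L = NΦ_B/I, the flux per turn is Φ_B = LI/N.
Φ_B = (1.780×10^-2 H)(6.58 A)/1650 = 7.098×10^-5 Wb.

Φ_B ≈ 71.0 μWb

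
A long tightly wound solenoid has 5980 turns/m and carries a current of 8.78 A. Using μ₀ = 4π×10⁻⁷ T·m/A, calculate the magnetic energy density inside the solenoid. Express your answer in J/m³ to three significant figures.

B = μ₀nI = (4π×10⁻⁷)(5.980×10^3)(8.78) = 6.598×10^-2 T.
u = B²/(2μ₀) = (6.598×10^-2)²/(2×4π×10⁻⁷) = 1.732×10^3 J/m³.

u ≈ 1730 J/m³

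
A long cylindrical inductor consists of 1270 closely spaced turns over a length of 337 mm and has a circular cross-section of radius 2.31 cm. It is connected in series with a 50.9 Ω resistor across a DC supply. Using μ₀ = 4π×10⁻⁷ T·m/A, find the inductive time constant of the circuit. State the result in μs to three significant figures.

τ ≈ 198 μs

A = πr² = π(2.310×10^-2 m)² = 1.676×10^-3 m².
L = μ₀N²A/ℓ = (4π×10⁻⁷)(1270)²(1.676×10^-3)/(0.337) = 1.008×10^-2 H.
τ = L/R = (1.008×10^-2)/(50.9) = 1.981×10^-4 s.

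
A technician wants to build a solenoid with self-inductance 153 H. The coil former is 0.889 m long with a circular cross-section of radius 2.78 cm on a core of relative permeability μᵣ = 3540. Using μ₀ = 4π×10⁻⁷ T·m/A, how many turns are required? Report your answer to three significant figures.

N ≈ 3550 turns

A = πr² = π(2.780×10^-2 m)² = 2.428×10^-3 m².
From L = μ₀μᵣN²A/ℓ, N = √(Lℓ / (μ₀μᵣA)).
N = √[(153)(0.889) / ((4π×10⁻⁷)(3540)×2.428×10^-3)] = √(1.259×10^7) ≈ 3548.7.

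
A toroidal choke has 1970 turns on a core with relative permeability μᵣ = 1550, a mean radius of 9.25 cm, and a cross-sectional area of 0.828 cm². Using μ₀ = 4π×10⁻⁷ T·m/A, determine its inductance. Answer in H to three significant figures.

L ≈ 1.08 H

For a thin toroid, L = μ₀μᵣN²A/(2πR).
L = (4π×10⁻⁷)(1550)(1970)²(8.280×10^-5) / (2π×9.250×10^-2 m) = 1.077 H.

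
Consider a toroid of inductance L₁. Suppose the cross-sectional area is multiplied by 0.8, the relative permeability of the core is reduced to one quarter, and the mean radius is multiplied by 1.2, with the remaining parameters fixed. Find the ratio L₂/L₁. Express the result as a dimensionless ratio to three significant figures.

For a toroid, L ∝ μᵣN²A/R.
L₂/L₁ = (0.8) × (0.25) × (1.2)^-1 = 0.167.

L₂/L₁ = 0.167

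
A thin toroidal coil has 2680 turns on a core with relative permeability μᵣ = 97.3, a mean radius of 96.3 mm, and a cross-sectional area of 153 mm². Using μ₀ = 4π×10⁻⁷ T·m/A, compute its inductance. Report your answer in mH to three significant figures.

L ≈ 222 mH

For a thin toroid, L = μ₀μᵣN²A/(2πR).
L = (4π×10⁻⁷)(97.3)(2680)²(1.530×10^-4) / (2π×9.630×10^-2 m) = 0.2221 H.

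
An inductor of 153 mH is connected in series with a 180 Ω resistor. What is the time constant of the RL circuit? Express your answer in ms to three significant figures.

τ = L/R = (0.153 H)/(180 Ω) = 8.500×10^-4 s.

τ ≈ 0.850 ms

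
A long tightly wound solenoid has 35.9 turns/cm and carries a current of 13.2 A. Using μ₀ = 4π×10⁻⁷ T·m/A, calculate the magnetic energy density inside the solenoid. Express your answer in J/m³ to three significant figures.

B = μ₀nI = (4π×10⁻⁷)(3.590×10^3)(13.2) = 5.95495×10^-2 T.
u = B²/(2μ₀) = (5.95495×10^-2)²/(2×4π×10⁻⁷) = 1.411×10^3 J/m³.

u ≈ 1410 J/m³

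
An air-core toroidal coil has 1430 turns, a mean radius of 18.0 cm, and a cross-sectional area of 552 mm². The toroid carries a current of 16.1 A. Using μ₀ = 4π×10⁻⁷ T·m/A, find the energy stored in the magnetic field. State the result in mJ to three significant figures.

U ≈ 163 mJ

L = μ₀N²A/(2πR) = (4π×10⁻⁷)(1430)²(5.520×10^-4)/(2π×0.18) = 1.254×10^-3 H.
U = ½LI² = ½(1.254×10^-3)(16.1)² = 0.1626 J.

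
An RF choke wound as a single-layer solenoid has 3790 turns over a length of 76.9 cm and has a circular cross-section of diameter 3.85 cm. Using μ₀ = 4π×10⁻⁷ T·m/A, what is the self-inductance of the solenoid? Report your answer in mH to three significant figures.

A = π(d/2)² = π(1.925×10^-2 m)² = 1.164×10^-3 m².
For a long solenoid, L = μ₀N²A/ℓ.
L = (4π×10⁻⁷)(3790)²(1.164×10^-3)/(0.769 m) = 2.733×10^-2 H.

L ≈ 27.3 mH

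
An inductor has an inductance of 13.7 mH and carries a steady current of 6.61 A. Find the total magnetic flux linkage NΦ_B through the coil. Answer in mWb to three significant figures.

From L = NΦ_B/I, the flux linkage is NΦ_B = LI.
NΦ_B = (1.370×10^-2 H)(6.61 A) = 9.056×10^-2 Wb.

NΦ_B ≈ 90.6 mWb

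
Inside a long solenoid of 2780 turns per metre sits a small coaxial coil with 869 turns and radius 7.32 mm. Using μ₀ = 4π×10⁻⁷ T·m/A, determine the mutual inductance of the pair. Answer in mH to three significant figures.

M ≈ 0.511 mH

The outer solenoid produces a uniform field B₁ = μ₀n₁I₁ across the inner coil,
so the flux linkage is N₂Φ = N₂B₁A₂ = μ₀n₁N₂A₂·I₁, giving M = μ₀n₁N₂A₂.
A₂ = πr² = π(7.320×10^-3 m)² = 1.683×10^-4 m².
M = (4π×10⁻⁷)(2780)(869)(1.683×10^-4) = 5.110×10^-4 H.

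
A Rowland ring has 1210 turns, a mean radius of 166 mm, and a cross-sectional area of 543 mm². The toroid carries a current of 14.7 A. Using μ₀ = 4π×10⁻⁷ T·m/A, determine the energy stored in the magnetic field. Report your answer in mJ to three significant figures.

L = μ₀N²A/(2πR) = (4π×10⁻⁷)(1210)²(5.430×10^-4)/(2π×0.166) = 9.578×10^-4 H.
U = ½LI² = ½(9.578×10^-4)(14.7)² = 0.10349 J.

U ≈ 103 mJ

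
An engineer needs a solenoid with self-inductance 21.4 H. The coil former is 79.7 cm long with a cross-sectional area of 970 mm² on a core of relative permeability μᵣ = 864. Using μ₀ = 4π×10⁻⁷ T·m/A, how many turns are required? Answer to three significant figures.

A = 970 mm² = 9.700×10^-4 m².
From L = μ₀μᵣN²A/ℓ, N = √(Lℓ / (μ₀μᵣA)).
N = √[(21.4)(0.797) / ((4π×10⁻⁷)(864)×9.700×10^-4)] = √(1.619×10^7) ≈ 4024.3.

N ≈ 4020 turns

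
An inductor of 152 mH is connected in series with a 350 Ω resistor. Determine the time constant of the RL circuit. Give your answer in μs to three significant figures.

τ ≈ 434 μs

τ = L/R = (0.152 H)/(350 Ω) = 4.343×10^-4 s.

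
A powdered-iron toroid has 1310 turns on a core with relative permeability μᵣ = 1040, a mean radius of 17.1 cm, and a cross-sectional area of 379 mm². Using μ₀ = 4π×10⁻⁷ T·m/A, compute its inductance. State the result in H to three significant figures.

L ≈ 0.791 H

For a thin toroid, L = μ₀μᵣN²A/(2πR).
L = (4π×10⁻⁷)(1040)(1310)²(3.790×10^-4) / (2π×0.171 m) = 0.7911 H.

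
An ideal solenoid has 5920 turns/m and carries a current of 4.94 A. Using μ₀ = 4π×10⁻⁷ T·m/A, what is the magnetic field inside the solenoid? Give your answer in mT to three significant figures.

B ≈ 36.8 mT

Inside a long solenoid, B = μ₀nI.
B = (4π×10⁻⁷)(5.920×10^3 m⁻¹)(4.94 A) = 3.675×10^-2 T.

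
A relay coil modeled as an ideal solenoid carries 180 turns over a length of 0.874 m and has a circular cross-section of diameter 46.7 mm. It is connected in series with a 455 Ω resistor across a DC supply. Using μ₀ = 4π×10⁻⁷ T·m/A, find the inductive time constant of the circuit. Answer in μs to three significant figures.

A = π(d/2)² = π(2.335×10^-2 m)² = 1.713×10^-3 m².
L = μ₀N²A/ℓ = (4π×10⁻⁷)(180)²(1.713×10^-3)/(0.874) = 7.979×10^-5 H.
τ = L/R = (7.979×10^-5)/(455) = 1.754×10^-7 s.

τ ≈ 0.175 μs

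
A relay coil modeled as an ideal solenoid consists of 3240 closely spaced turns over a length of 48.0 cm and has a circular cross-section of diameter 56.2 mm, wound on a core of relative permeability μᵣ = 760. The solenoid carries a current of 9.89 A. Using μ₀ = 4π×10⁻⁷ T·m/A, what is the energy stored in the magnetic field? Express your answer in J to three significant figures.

A = π(d/2)² = π(2.810×10^-2 m)² = 2.481×10^-3 m².
L = μ₀μᵣN²A/ℓ = (4π×10⁻⁷)(760)(3240)²(2.481×10^-3)/(0.48) = 51.81 H.
U = ½LI² = ½(51.81)(9.89)² = 2.534×10^3 J.

U ≈ 2530 J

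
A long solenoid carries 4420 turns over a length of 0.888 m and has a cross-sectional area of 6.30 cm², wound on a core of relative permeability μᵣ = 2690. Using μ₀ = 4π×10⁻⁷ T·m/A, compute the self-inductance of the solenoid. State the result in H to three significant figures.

L ≈ 46.9 H

A = 6.30 cm² = 6.300×10^-4 m².
For a long solenoid, L = μ₀μᵣN²A/ℓ.
L = (4π×10⁻⁷)(2690)(4420)²(6.300×10^-4)/(0.888 m) = 46.85 H.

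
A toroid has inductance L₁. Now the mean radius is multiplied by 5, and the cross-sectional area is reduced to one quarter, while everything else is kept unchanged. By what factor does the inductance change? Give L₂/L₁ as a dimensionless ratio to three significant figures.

L₂/L₁ = 0.0500

For a toroid, L ∝ μᵣN²A/R.
L₂/L₁ = (5)^-1 × (0.25) = 0.0500.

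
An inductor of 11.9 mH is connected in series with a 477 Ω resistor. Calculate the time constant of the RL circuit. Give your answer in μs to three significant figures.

τ = L/R = (1.190×10^-2 H)/(477 Ω) = 2.4948×10^-5 s.

τ ≈ 24.9 μs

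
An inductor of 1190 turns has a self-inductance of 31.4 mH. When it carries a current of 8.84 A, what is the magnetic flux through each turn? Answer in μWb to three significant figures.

From L = NΦ_B/I, the flux per turn is Φ_B = LI/N.
Φ_B = (3.140×10^-2 H)(8.84 A)/1190 = 2.333×10^-4 Wb.

Φ_B ≈ 233 μWb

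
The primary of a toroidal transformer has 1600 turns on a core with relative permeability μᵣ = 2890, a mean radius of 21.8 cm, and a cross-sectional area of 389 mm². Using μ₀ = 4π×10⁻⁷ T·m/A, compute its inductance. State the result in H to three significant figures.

L ≈ 2.64 H

For a thin toroid, L = μ₀μᵣN²A/(2πR).
L = (4π×10⁻⁷)(2890)(1600)²(3.890×10^-4) / (2π×0.218 m) = 2.64 H.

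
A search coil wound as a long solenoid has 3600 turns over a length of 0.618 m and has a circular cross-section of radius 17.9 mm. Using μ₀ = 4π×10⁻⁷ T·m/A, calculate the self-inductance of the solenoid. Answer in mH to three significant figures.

L ≈ 26.5 mH

A = πr² = π(1.790×10^-2 m)² = 1.007×10^-3 m².
For a long solenoid, L = μ₀N²A/ℓ.
L = (4π×10⁻⁷)(3600)²(1.007×10^-3)/(0.618 m) = 2.653×10^-2 H.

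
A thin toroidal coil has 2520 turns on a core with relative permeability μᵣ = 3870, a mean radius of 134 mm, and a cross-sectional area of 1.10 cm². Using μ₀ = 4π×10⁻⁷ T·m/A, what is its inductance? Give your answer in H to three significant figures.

For a thin toroid, L = μ₀μᵣN²A/(2πR).
L = (4π×10⁻⁷)(3870)(2520)²(1.100×10^-4) / (2π×0.134 m) = 4.0349 H.

L ≈ 4.03 H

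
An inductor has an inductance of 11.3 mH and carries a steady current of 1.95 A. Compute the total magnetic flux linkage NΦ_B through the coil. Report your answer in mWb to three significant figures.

From L = NΦ_B/I, the flux linkage is NΦ_B = LI.
NΦ_B = (1.130×10^-2 H)(1.95 A) = 2.204×10^-2 Wb.

NΦ_B ≈ 22.0 mWb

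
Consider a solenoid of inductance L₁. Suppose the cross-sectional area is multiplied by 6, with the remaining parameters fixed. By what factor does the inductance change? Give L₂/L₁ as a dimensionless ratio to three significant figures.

For a solenoid, L ∝ μᵣN²A/ℓ.
L₂/L₁ = (6) = 6.00.

L₂/L₁ = 6.00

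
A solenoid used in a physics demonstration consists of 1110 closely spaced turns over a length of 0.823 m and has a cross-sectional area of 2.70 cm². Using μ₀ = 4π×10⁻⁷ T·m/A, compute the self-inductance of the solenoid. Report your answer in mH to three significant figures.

A = 2.70 cm² = 2.700×10^-4 m².
For a long solenoid, L = μ₀N²A/ℓ.
L = (4π×10⁻⁷)(1110)²(2.700×10^-4)/(0.823 m) = 5.079×10^-4 H.

L ≈ 0.508 mH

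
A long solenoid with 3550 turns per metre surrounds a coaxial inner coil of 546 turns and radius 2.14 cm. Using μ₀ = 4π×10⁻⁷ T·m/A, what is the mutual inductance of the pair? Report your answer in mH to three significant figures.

M ≈ 3.50 mH

The outer solenoid produces a uniform field B₁ = μ₀n₁I₁ across the inner coil,
so the flux linkage is N₂Φ = N₂B₁A₂ = μ₀n₁N₂A₂·I₁, giving M = μ₀n₁N₂A₂.
A₂ = πr² = π(2.140×10^-2 m)² = 1.439×10^-3 m².
M = (4π×10⁻⁷)(3550)(546)(1.439×10^-3) = 3.504×10^-3 H.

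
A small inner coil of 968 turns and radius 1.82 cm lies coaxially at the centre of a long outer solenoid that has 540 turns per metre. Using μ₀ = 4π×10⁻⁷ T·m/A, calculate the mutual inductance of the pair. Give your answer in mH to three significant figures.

M ≈ 0.684 mH

The outer solenoid produces a uniform field B₁ = μ₀n₁I₁ across the inner coil,
so the flux linkage is N₂Φ = N₂B₁A₂ = μ₀n₁N₂A₂·I₁, giving M = μ₀n₁N₂A₂.
A₂ = πr² = π(1.820×10^-2 m)² = 1.041×10^-3 m².
M = (4π×10⁻⁷)(540)(968)(1.041×10^-3) = 6.836×10^-4 H.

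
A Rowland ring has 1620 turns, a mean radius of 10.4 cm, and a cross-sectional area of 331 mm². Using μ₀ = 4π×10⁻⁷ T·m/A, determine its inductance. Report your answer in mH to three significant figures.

For a thin toroid, L = μ₀N²A/(2πR).
L = (4π×10⁻⁷)(1620)²(3.310×10^-4) / (2π×0.104 m) = 1.671×10^-3 H.

L ≈ 1.67 mH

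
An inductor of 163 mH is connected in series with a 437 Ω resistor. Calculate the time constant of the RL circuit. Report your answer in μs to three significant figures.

τ = L/R = (0.163 H)/(437 Ω) = 3.730×10^-4 s.

τ ≈ 373 μs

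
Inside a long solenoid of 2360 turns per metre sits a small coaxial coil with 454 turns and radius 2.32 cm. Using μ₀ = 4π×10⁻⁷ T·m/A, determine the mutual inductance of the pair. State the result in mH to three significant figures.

M ≈ 2.28 mH

The outer solenoid produces a uniform field B₁ = μ₀n₁I₁ across the inner coil,
so the flux linkage is N₂Φ = N₂B₁A₂ = μ₀n₁N₂A₂·I₁, giving M = μ₀n₁N₂A₂.
A₂ = πr² = π(2.320×10^-2 m)² = 1.691×10^-3 m².
M = (4π×10⁻⁷)(2360)(454)(1.691×10^-3) = 2.277×10^-3 H.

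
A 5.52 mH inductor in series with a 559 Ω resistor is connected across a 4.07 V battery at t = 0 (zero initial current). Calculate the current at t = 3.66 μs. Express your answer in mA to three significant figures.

τ = L/R = 5.520×10^-3/559 = 9.8748×10^-6 s; final current I_∞ = ε/R = 4.07/559 = 7.281×10^-3 A.
I(t) = I_∞(1 − e^(−t/τ)) with t/τ = 0.371.
I = (7.281×10^-3)(1 − e^(−0.371)) = 2.2549×10^-3 A.

I ≈ 2.25 mA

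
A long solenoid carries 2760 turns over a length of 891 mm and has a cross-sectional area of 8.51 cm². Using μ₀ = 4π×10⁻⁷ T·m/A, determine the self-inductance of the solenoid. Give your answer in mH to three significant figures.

L ≈ 9.14 mH

A = 8.51 cm² = 8.510×10^-4 m².
For a long solenoid, L = μ₀N²A/ℓ.
L = (4π×10⁻⁷)(2760)²(8.510×10^-4)/(0.891 m) = 9.143×10^-3 H.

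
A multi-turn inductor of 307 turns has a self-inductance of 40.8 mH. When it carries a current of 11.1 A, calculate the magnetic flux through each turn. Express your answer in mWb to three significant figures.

Φ_B ≈ 1.48 mWb

From L = NΦ_B/I, the flux per turn is Φ_B = LI/N.
Φ_B = (4.080×10^-2 H)(11.1 A)/307 = 1.475×10^-3 Wb.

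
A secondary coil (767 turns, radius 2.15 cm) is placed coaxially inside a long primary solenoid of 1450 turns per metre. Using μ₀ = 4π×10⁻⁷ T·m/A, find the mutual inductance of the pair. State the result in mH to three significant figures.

The outer solenoid produces a uniform field B₁ = μ₀n₁I₁ across the inner coil,
so the flux linkage is N₂Φ = N₂B₁A₂ = μ₀n₁N₂A₂·I₁, giving M = μ₀n₁N₂A₂.
A₂ = πr² = π(2.150×10^-2 m)² = 1.452×10^-3 m².
M = (4π×10⁻⁷)(1450)(767)(1.452×10^-3) = 2.030×10^-3 H.

M ≈ 2.03 mH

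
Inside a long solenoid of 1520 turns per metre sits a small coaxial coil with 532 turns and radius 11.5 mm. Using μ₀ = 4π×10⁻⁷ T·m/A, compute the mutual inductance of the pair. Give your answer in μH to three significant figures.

The outer solenoid produces a uniform field B₁ = μ₀n₁I₁ across the inner coil,
so the flux linkage is N₂Φ = N₂B₁A₂ = μ₀n₁N₂A₂·I₁, giving M = μ₀n₁N₂A₂.
A₂ = πr² = π(1.150×10^-2 m)² = 4.1548×10^-4 m².
M = (4π×10⁻⁷)(1520)(532)(4.1548×10^-4) = 4.222×10^-4 H.

M ≈ 422 μH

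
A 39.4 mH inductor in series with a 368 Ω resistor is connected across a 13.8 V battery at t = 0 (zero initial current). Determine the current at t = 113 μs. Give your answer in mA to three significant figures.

I ≈ 24.4 mA

τ = L/R = 3.940×10^-2/368 = 1.071×10^-4 s; final current I_∞ = ε/R = 13.8/368 = 3.750×10^-2 A.
I(t) = I_∞(1 − e^(−t/τ)) with t/τ = 1.055.
I = (3.750×10^-2)(1 − e^(−1.055)) = 2.4448×10^-2 A.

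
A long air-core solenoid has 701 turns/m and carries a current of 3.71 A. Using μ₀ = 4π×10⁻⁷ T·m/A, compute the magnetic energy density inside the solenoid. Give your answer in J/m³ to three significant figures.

u ≈ 4.25 J/m³

B = μ₀nI = (4π×10⁻⁷)(701)(3.71) = 3.268×10^-3 T.
u = B²/(2μ₀) = (3.268×10^-3)²/(2×4π×10⁻⁷) = 4.25 J/m³.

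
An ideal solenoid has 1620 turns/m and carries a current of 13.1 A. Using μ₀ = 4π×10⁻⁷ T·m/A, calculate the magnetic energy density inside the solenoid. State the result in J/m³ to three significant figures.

u ≈ 283 J/m³

B = μ₀nI = (4π×10⁻⁷)(1.620×10^3)(13.1) = 2.667×10^-2 T.
u = B²/(2μ₀) = (2.667×10^-2)²/(2×4π×10⁻⁷) = 283 J/m³.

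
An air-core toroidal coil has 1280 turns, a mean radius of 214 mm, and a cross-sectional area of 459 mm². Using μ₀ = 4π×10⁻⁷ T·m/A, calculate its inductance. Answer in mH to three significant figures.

For a thin toroid, L = μ₀N²A/(2πR).
L = (4π×10⁻⁷)(1280)²(4.590×10^-4) / (2π×0.214 m) = 7.028×10^-4 H.

L ≈ 0.703 mH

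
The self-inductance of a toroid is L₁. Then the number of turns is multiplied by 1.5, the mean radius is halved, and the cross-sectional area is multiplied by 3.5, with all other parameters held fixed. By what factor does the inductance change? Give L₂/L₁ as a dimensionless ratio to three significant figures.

For a toroid, L ∝ μᵣN²A/R.
L₂/L₁ = (1.5)^2 × (0.5)^-1 × (3.5) = 15.8.

L₂/L₁ = 15.8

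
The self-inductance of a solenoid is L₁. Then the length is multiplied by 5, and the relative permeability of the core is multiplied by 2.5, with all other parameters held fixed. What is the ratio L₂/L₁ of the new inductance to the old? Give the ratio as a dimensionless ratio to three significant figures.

L₂/L₁ = 0.500

For a solenoid, L ∝ μᵣN²A/ℓ.
L₂/L₁ = (5)^-1 × (2.5) = 0.500.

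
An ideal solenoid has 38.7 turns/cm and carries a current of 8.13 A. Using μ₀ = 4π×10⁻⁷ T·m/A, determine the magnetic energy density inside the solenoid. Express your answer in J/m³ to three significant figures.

B = μ₀nI = (4π×10⁻⁷)(3.870×10^3)(8.13) = 3.954×10^-2 T.
u = B²/(2μ₀) = (3.954×10^-2)²/(2×4π×10⁻⁷) = 622 J/m³.

u ≈ 622 J/m³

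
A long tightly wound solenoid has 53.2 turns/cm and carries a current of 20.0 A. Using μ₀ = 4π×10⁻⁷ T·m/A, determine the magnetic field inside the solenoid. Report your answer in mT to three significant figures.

B ≈ 134 mT

Inside a long solenoid, B = μ₀nI.
B = (4π×10⁻⁷)(5.320×10^3 m⁻¹)(20.0 A) = 0.1337 T.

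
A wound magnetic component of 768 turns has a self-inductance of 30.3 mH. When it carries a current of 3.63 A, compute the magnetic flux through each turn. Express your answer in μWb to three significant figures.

From L = NΦ_B/I, the flux per turn is Φ_B = LI/N.
Φ_B = (3.030×10^-2 H)(3.63 A)/768 = 1.432×10^-4 Wb.

Φ_B ≈ 143 μWb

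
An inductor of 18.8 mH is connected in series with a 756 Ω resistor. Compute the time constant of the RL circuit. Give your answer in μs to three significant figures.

τ = L/R = (1.880×10^-2 H)/(756 Ω) = 2.487×10^-5 s.

τ ≈ 24.9 μs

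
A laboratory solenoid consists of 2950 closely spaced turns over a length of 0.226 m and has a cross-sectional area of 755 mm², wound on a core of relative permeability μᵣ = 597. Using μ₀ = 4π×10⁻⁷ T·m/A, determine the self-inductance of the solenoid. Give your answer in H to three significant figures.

A = 755 mm² = 7.550×10^-4 m².
For a long solenoid, L = μ₀μᵣN²A/ℓ.
L = (4π×10⁻⁷)(597)(2950)²(7.550×10^-4)/(0.226 m) = 21.81 H.

L ≈ 21.8 H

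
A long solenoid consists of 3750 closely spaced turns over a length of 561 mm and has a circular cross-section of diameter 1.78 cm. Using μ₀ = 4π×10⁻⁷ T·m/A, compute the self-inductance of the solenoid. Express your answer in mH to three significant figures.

L ≈ 7.84 mH

A = π(d/2)² = π(8.900×10^-3 m)² = 2.488×10^-4 m².
For a long solenoid, L = μ₀N²A/ℓ.
L = (4π×10⁻⁷)(3750)²(2.488×10^-4)/(0.561 m) = 7.839×10^-3 H.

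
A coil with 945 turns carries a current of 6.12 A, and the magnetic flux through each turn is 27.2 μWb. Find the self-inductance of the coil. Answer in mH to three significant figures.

Self-inductance is defined by L = NΦ_B/I (flux linkage over current).
L = (945)(2.720×10^-5 Wb)/(6.12 A) = 4.200×10^-3 H.

L ≈ 4.20 mH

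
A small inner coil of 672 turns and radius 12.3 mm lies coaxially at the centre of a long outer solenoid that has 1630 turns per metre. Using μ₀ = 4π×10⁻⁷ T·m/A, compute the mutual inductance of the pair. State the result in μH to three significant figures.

The outer solenoid produces a uniform field B₁ = μ₀n₁I₁ across the inner coil,
so the flux linkage is N₂Φ = N₂B₁A₂ = μ₀n₁N₂A₂·I₁, giving M = μ₀n₁N₂A₂.
A₂ = πr² = π(1.230×10^-2 m)² = 4.753×10^-4 m².
M = (4π×10⁻⁷)(1630)(672)(4.753×10^-4) = 6.542×10^-4 H.

M ≈ 654 μH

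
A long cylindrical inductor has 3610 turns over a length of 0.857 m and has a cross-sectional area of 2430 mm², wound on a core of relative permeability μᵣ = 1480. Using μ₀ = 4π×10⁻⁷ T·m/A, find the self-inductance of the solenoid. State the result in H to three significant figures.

L ≈ 68.7 H

A = 2430 mm² = 2.430×10^-3 m².
For a long solenoid, L = μ₀μᵣN²A/ℓ.
L = (4π×10⁻⁷)(1480)(3610)²(2.430×10^-3)/(0.857 m) = 68.72 H.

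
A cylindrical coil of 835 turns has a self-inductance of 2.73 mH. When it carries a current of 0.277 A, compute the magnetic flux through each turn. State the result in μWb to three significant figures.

Φ_B ≈ 0.906 μWb

From L = NΦ_B/I, the flux per turn is Φ_B = LI/N.
Φ_B = (2.730×10^-3 H)(0.277 A)/835 = 9.056×10^-7 Wb.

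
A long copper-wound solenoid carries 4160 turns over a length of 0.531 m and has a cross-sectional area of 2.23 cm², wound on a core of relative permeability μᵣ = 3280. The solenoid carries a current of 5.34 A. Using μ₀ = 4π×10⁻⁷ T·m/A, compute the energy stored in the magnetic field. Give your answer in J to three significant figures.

A = 2.23 cm² = 2.230×10^-4 m².
L = μ₀μᵣN²A/ℓ = (4π×10⁻⁷)(3280)(4160)²(2.230×10^-4)/(0.531) = 29.96 H.
U = ½LI² = ½(29.96)(5.34)² = 427.1 J.

U ≈ 427 J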